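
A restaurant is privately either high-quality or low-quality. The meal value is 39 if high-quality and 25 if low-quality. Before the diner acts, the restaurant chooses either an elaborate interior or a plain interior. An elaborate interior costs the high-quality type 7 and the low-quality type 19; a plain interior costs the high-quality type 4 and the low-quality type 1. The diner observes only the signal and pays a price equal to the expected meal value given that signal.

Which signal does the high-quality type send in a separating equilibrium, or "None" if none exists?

elaborate interior

Try high-quality → elaborate interior, low-quality → plain interior:
  If types separate, elaborate interior earns payment 39 and plain interior earns 25.
  High-quality: elaborate interior gives 39 − 7 = 32; plain interior gives 25 − 4 = 21. No deviation. ✓
  Low-quality: plain interior gives 25 − 1 = 24; elaborate interior gives 39 − 19 = 20. No deviation. ✓
Both hold — the high-quality type sends elaborate interior.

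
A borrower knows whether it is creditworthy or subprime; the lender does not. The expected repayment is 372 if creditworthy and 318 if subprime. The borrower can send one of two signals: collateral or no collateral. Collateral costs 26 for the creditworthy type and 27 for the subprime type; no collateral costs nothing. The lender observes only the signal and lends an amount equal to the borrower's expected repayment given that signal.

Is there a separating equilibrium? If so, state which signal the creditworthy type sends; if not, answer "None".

Try creditworthy → collateral, subprime → no collateral:
  If types separate, collateral earns payment 372 and no collateral earns 318.
  Creditworthy: collateral gives 372 − 26 = 346; no collateral gives 318 − 0 = 318. No deviation. ✓
  Subprime: no collateral gives 318 − 0 = 318; collateral gives 372 − 27 = 345. Would deviate. ✗
Try creditworthy → no collateral, subprime → collateral:
  If types separate, no collateral earns payment 372 and collateral earns 318.
  Creditworthy: no collateral gives 372 − 0 = 372; collateral gives 318 − 26 = 292. No deviation. ✓
  Subprime: collateral gives 318 − 27 = 291; no collateral gives 372 − 0 = 372. Would deviate. ✗
Neither assignment is incentive-compatible.

None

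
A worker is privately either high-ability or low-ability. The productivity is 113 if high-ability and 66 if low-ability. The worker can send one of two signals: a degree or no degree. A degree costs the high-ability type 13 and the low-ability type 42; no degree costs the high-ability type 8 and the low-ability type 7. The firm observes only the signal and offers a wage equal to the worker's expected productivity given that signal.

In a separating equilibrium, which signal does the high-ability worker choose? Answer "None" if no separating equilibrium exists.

None

Try high-ability → degree, low-ability → no degree:
  Under separation the firm infers type exactly: degree → high-ability (pays 113), no degree → low-ability (pays 66).
  High-ability: degree gives 113 − 13 = 100; no degree gives 66 − 8 = 58. No deviation. ✓
  Low-ability: no degree gives 66 − 7 = 59; degree gives 113 − 42 = 71. Would deviate. ✗
Try high-ability → no degree, low-ability → degree:
  Under separation the firm infers type exactly: no degree → high-ability (pays 113), degree → low-ability (pays 66).
  High-ability: no degree gives 113 − 8 = 105; degree gives 66 − 13 = 53. No deviation. ✓
  Low-ability: degree gives 66 − 42 = 24; no degree gives 113 − 7 = 106. Would deviate. ✗
Neither assignment is incentive-compatible.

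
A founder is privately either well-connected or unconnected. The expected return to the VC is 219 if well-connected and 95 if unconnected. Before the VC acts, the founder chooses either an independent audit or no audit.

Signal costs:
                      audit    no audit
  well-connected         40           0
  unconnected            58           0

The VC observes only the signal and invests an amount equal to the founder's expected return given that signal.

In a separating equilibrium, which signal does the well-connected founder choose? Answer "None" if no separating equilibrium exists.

None

Try well-connected → audit, unconnected → no audit:
  Under separation the VC infers type exactly: audit → well-connected (pays 219), no audit → unconnected (pays 95).
  Well-connected: audit gives 219 − 40 = 179; no audit gives 95 − 0 = 95. No deviation. ✓
  Unconnected: no audit gives 95 − 0 = 95; audit gives 219 − 58 = 161. Would deviate. ✗
Try well-connected → no audit, unconnected → audit:
  Under separation the VC infers type exactly: no audit → well-connected (pays 219), audit → unconnected (pays 95).
  Well-connected: no audit gives 219 − 0 = 219; audit gives 95 − 40 = 55. No deviation. ✓
  Unconnected: audit gives 95 − 58 = 37; no audit gives 219 − 0 = 219. Would deviate. ✗
Neither assignment is incentive-compatible.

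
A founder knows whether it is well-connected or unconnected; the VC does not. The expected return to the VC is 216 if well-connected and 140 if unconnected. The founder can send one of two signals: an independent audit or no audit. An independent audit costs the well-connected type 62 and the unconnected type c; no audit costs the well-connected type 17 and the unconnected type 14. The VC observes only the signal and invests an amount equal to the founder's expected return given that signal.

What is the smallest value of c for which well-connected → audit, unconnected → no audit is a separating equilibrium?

90

Under separation: audit → well-connected (pays 216); no audit → unconnected (pays 140).
Well-connected: 216 − 62 = 154 ≥ 140 − 17 = 123. Holds regardless of c. ✓
Unconnected: 140 − 14 ≥ 216 − c, so c ≥ 216 − 126 = 90.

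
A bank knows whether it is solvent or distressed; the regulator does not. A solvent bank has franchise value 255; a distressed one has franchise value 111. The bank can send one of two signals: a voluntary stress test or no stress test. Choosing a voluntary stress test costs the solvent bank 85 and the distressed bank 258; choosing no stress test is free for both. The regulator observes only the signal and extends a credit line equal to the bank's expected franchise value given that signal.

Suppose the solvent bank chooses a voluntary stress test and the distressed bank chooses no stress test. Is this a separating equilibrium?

If types separate, stress test earns payment 255 and no stress test earns 111.
Solvent: stress test gives 255 − 85 = 170; no stress test gives 111 − 0 = 111. No deviation. ✓
Distressed: no stress test gives 111 − 0 = 111; stress test gives 255 − 258 = -3. No deviation. ✓
Neither type gains from mimicking the other.

Yes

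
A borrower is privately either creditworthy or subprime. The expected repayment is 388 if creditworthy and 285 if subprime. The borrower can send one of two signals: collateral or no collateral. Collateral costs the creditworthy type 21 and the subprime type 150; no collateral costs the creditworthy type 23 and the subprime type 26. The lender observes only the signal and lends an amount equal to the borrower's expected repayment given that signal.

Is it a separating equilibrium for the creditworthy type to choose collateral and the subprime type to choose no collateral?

If types separate, collateral earns payment 388 and no collateral earns 285.
Creditworthy: collateral gives 388 − 21 = 367; no collateral gives 285 − 23 = 262. No deviation. ✓
Subprime: no collateral gives 285 − 26 = 259; collateral gives 388 − 150 = 238. No deviation. ✓
Both incentive constraints hold.

Yes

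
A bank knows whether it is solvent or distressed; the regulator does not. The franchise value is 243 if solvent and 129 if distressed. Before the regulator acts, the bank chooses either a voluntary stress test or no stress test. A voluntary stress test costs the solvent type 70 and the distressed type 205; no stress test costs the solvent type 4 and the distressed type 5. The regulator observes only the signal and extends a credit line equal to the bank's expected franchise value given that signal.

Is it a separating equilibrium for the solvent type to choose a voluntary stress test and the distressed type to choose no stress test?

Yes

If types separate, stress test earns payment 243 and no stress test earns 129.
Solvent: stress test gives 243 − 70 = 173; no stress test gives 129 − 4 = 125. No deviation. ✓
Distressed: no stress test gives 129 − 5 = 124; stress test gives 243 − 205 = 38. No deviation. ✓
Neither type gains from mimicking the other.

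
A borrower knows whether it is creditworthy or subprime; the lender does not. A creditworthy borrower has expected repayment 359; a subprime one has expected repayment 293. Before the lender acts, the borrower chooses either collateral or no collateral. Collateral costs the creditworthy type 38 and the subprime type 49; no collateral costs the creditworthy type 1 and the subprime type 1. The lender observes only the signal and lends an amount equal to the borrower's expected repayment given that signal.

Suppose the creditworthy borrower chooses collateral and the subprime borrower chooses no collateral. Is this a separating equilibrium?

If types separate, collateral earns payment 359 and no collateral earns 293.
Creditworthy: collateral gives 359 − 38 = 321; no collateral gives 293 − 1 = 292. No deviation. ✓
Subprime: no collateral gives 293 − 1 = 292; collateral gives 359 − 49 = 310. Would deviate. ✗

No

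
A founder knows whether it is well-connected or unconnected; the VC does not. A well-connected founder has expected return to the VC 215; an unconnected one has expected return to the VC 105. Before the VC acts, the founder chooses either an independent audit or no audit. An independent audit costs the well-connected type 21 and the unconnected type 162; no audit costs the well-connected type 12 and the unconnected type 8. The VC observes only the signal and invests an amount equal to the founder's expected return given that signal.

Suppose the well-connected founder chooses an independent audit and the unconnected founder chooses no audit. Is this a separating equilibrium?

Yes

If types separate, audit earns payment 215 and no audit earns 105.
Well-connected: audit gives 215 − 21 = 194; no audit gives 105 − 12 = 93. No deviation. ✓
Unconnected: no audit gives 105 − 8 = 97; audit gives 215 − 162 = 53. No deviation. ✓
Both incentive constraints hold.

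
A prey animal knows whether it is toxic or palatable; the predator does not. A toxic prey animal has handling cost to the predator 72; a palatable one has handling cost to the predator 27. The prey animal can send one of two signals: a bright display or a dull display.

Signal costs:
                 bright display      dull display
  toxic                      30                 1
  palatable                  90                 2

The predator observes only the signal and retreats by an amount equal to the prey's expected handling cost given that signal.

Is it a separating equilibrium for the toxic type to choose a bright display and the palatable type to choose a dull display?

Yes

If types separate, bright display earns payment 72 and dull display earns 27.
Toxic: bright display gives 72 − 30 = 42; dull display gives 27 − 1 = 26. No deviation. ✓
Palatable: dull display gives 27 − 2 = 25; bright display gives 72 − 90 = -18. No deviation. ✓
Neither type gains from mimicking the other.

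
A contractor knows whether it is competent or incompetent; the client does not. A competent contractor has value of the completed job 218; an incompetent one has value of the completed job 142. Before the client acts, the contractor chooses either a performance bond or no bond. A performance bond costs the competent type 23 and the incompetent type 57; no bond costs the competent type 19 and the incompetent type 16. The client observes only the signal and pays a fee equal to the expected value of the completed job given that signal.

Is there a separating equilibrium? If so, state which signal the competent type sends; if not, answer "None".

Try competent → bond, incompetent → no bond:
  Under separation the client infers type exactly: bond → competent (pays 218), no bond → incompetent (pays 142).
  Competent: bond gives 218 − 23 = 195; no bond gives 142 − 19 = 123. No deviation. ✓
  Incompetent: no bond gives 142 − 16 = 126; bond gives 218 − 57 = 161. Would deviate. ✗
Try competent → no bond, incompetent → bond:
  Under separation the client infers type exactly: no bond → competent (pays 218), bond → incompetent (pays 142).
  Competent: no bond gives 218 − 19 = 199; bond gives 142 − 23 = 119. No deviation. ✓
  Incompetent: bond gives 142 − 57 = 85; no bond gives 218 − 16 = 202. Would deviate. ✗
Neither assignment is incentive-compatible.

None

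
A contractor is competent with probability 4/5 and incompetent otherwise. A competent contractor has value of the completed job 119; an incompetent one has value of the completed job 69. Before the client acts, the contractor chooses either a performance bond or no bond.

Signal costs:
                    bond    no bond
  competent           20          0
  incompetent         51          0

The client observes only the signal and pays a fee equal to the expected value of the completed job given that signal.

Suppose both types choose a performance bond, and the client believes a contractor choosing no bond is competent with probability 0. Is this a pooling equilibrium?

No

At the pooled signal (bond) the client holds the prior 4/5 and pays 4/5·119 + 1/5·69 = 109. Off-path (no bond) belief 0 gives 0·119 + 1·69 = 69.
Competent: bond gives 109 − 20 = 89; no bond gives 69 − 0 = 69. Stays. ✓
Incompetent: bond gives 109 − 51 = 58; no bond gives 69 − 0 = 69. Deviates. ✗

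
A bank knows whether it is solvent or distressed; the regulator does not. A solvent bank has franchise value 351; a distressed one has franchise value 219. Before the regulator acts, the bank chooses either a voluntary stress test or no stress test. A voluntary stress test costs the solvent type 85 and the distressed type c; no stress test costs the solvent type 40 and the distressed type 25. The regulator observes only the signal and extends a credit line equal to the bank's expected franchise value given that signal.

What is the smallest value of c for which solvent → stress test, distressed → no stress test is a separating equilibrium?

157

Under separation: stress test → solvent (pays 351); no stress test → distressed (pays 219).
Solvent: 351 − 85 = 266 ≥ 219 − 40 = 179. Holds regardless of c. ✓
Distressed: 219 − 25 ≥ 351 − c, so c ≥ 351 − 194 = 157.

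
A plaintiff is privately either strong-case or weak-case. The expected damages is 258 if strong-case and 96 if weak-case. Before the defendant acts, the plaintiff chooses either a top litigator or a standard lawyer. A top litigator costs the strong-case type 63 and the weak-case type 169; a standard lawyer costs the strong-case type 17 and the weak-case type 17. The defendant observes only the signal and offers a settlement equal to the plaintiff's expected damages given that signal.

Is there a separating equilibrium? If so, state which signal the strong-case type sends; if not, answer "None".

None

Try strong-case → top litigator, weak-case → standard lawyer:
  Under separation the defendant infers type exactly: top litigator → strong-case (pays 258), standard lawyer → weak-case (pays 96).
  Strong-case: top litigator gives 258 − 63 = 195; standard lawyer gives 96 − 17 = 79. No deviation. ✓
  Weak-case: standard lawyer gives 96 − 17 = 79; top litigator gives 258 − 169 = 89. Would deviate. ✗
Try strong-case → standard lawyer, weak-case → top litigator:
  Under separation the defendant infers type exactly: standard lawyer → strong-case (pays 258), top litigator → weak-case (pays 96).
  Strong-case: standard lawyer gives 258 − 17 = 241; top litigator gives 96 − 63 = 33. No deviation. ✓
  Weak-case: top litigator gives 96 − 169 = -73; standard lawyer gives 258 − 17 = 241. Would deviate. ✗
Neither assignment is incentive-compatible.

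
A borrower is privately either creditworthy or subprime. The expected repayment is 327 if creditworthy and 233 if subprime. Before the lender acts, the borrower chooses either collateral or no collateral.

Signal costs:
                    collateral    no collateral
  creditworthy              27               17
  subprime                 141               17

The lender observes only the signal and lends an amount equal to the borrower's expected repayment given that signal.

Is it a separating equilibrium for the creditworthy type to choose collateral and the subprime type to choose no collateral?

Yes

If types separate, collateral earns payment 327 and no collateral earns 233.
Creditworthy: collateral gives 327 − 27 = 300; no collateral gives 233 − 17 = 216. No deviation. ✓
Subprime: no collateral gives 233 − 17 = 216; collateral gives 327 − 141 = 186. No deviation. ✓
Neither type gains from mimicking the other.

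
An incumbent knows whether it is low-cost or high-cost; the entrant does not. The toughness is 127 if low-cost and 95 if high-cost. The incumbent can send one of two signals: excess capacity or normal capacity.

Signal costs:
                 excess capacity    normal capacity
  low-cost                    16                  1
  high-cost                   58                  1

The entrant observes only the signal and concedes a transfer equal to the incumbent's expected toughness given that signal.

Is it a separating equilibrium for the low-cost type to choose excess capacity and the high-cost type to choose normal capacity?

Yes

If types separate, excess capacity earns payment 127 and normal capacity earns 95.
Low-cost: excess capacity gives 127 − 16 = 111; normal capacity gives 95 − 1 = 94. No deviation. ✓
High-cost: normal capacity gives 95 − 1 = 94; excess capacity gives 127 − 58 = 69. No deviation. ✓
Both incentive constraints hold.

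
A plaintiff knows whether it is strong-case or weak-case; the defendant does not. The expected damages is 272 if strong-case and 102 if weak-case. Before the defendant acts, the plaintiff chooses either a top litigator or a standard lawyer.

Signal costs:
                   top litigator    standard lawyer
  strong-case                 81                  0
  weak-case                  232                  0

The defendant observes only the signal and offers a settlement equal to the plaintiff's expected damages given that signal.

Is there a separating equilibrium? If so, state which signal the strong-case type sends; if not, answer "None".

Try strong-case → top litigator, weak-case → standard lawyer:
  If types separate, top litigator earns payment 272 and standard lawyer earns 102.
  Strong-case: top litigator gives 272 − 81 = 191; standard lawyer gives 102 − 0 = 102. No deviation. ✓
  Weak-case: standard lawyer gives 102 − 0 = 102; top litigator gives 272 − 232 = 40. No deviation. ✓
Both hold — the strong-case type sends top litigator.

top litigator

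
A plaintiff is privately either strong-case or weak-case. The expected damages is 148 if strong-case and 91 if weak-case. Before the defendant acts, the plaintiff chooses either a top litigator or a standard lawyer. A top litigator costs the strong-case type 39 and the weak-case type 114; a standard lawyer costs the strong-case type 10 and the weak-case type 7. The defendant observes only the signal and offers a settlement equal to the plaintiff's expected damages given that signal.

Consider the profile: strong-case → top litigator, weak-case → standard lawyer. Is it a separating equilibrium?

Yes

If types separate, top litigator earns payment 148 and standard lawyer earns 91.
Strong-case: top litigator gives 148 − 39 = 109; standard lawyer gives 91 − 10 = 81. No deviation. ✓
Weak-case: standard lawyer gives 91 − 7 = 84; top litigator gives 148 − 114 = 34. No deviation. ✓
Neither type gains from mimicking the other.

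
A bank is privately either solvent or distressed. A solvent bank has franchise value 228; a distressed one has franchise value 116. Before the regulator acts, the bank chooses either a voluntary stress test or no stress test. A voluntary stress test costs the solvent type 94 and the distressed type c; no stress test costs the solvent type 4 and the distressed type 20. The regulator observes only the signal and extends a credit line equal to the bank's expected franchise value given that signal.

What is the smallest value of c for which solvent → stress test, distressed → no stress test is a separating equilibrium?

Under separation: stress test → solvent (pays 228); no stress test → distressed (pays 116).
Solvent: 228 − 94 = 134 ≥ 116 − 4 = 112. Holds regardless of c. ✓
Distressed: 116 − 20 ≥ 228 − c, so c ≥ 228 − 96 = 132.

132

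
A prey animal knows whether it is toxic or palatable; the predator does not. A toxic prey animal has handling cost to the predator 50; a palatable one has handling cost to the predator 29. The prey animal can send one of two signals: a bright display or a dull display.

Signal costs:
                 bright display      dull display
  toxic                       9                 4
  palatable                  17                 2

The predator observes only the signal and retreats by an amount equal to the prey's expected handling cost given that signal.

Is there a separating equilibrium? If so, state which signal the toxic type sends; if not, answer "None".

Try toxic → bright display, palatable → dull display:
  If types separate, bright display earns payment 50 and dull display earns 29.
  Toxic: bright display gives 50 − 9 = 41; dull display gives 29 − 4 = 25. No deviation. ✓
  Palatable: dull display gives 29 − 2 = 27; bright display gives 50 − 17 = 33. Would deviate. ✗
Try toxic → dull display, palatable → bright display:
  If types separate, dull display earns payment 50 and bright display earns 29.
  Toxic: dull display gives 50 − 4 = 46; bright display gives 29 − 9 = 20. No deviation. ✓
  Palatable: bright display gives 29 − 17 = 12; dull display gives 50 − 2 = 48. Would deviate. ✗
Neither assignment is incentive-compatible.

None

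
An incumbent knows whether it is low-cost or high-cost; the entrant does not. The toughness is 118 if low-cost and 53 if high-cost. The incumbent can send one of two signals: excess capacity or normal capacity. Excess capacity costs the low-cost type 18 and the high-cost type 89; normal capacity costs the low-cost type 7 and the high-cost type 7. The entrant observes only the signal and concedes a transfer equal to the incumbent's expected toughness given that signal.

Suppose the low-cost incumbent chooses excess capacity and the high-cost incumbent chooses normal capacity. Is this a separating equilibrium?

If types separate, excess capacity earns payment 118 and normal capacity earns 53.
Low-cost: excess capacity gives 118 − 18 = 100; normal capacity gives 53 − 7 = 46. No deviation. ✓
High-cost: normal capacity gives 53 − 7 = 46; excess capacity gives 118 − 89 = 29. No deviation. ✓
Both incentive constraints hold.

Yes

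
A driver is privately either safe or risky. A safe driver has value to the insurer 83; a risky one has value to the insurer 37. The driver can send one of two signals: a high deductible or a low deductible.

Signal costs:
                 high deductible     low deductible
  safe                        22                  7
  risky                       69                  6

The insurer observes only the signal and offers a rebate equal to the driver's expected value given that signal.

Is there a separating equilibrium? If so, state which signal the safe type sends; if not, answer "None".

Try safe → high deductible, risky → low deductible:
  Under separation the insurer infers type exactly: high deductible → safe (pays 83), low deductible → risky (pays 37).
  Safe: high deductible gives 83 − 22 = 61; low deductible gives 37 − 7 = 30. No deviation. ✓
  Risky: low deductible gives 37 − 6 = 31; high deductible gives 83 − 69 = 14. No deviation. ✓
Both hold — the safe type sends high deductible.

high deductible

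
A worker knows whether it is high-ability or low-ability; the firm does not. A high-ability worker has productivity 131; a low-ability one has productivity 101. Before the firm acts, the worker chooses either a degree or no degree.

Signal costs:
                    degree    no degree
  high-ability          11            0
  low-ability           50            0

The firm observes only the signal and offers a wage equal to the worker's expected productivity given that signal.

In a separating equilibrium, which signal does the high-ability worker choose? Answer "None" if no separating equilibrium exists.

degree

Try high-ability → degree, low-ability → no degree:
  If types separate, degree earns payment 131 and no degree earns 101.
  High-ability: degree gives 131 − 11 = 120; no degree gives 101 − 0 = 101. No deviation. ✓
  Low-ability: no degree gives 101 − 0 = 101; degree gives 131 − 50 = 81. No deviation. ✓
Both hold — the high-ability type sends degree.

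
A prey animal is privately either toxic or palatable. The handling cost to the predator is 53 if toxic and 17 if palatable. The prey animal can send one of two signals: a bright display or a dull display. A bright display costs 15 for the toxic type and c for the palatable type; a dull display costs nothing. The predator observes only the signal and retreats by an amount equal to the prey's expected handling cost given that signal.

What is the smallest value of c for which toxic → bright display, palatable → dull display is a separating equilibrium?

Under separation: bright display → toxic (pays 53); dull display → palatable (pays 17).
Toxic: 53 − 15 = 38 ≥ 17 − 0 = 17. Holds regardless of c. ✓
Palatable: 17 − 0 ≥ 53 − c, so c ≥ 53 − 17 = 36.

36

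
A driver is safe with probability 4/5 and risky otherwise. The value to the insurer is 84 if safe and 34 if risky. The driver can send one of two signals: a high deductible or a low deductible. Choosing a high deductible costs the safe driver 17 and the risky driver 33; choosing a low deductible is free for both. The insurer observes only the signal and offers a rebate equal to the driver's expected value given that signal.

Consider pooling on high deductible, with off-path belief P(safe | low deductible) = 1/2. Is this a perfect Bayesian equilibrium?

No

On the equilibrium path (high deductible) the insurer holds the prior 4/5 and pays 4/5·84 + 1/5·34 = 74. Off-path (low deductible) belief 1/2 gives 1/2·84 + 1/2·34 = 59.
Safe: high deductible gives 74 − 17 = 57; low deductible gives 59 − 0 = 59. Deviates. ✗
Risky: high deductible gives 74 − 33 = 41; low deductible gives 59 − 0 = 59. Deviates. ✗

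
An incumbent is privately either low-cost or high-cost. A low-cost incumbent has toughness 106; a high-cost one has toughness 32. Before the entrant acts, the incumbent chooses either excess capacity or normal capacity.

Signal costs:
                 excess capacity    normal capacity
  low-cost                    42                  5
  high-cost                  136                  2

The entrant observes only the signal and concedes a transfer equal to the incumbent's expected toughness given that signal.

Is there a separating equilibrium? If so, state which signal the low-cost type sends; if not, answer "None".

excess capacity

Try low-cost → excess capacity, high-cost → normal capacity:
  If types separate, excess capacity earns payment 106 and normal capacity earns 32.
  Low-cost: excess capacity gives 106 − 42 = 64; normal capacity gives 32 − 5 = 27. No deviation. ✓
  High-cost: normal capacity gives 32 − 2 = 30; excess capacity gives 106 − 136 = -30. No deviation. ✓
Both hold — the low-cost type sends excess capacity.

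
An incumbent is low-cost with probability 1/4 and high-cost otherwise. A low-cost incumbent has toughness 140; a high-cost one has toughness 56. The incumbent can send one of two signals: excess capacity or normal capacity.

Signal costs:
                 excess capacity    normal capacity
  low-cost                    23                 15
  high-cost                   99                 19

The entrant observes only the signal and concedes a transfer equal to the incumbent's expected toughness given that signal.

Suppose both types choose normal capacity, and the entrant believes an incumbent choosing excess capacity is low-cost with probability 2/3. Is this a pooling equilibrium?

No

At the pooled signal (normal capacity) the entrant holds the prior 1/4 and pays 1/4·140 + 3/4·56 = 77. Off-path (excess capacity) belief 2/3 gives 2/3·140 + 1/3·56 = 112.
Low-cost: normal capacity gives 77 − 15 = 62; excess capacity gives 112 − 23 = 89. Deviates. ✗
High-cost: normal capacity gives 77 − 19 = 58; excess capacity gives 112 − 99 = 13. Stays. ✓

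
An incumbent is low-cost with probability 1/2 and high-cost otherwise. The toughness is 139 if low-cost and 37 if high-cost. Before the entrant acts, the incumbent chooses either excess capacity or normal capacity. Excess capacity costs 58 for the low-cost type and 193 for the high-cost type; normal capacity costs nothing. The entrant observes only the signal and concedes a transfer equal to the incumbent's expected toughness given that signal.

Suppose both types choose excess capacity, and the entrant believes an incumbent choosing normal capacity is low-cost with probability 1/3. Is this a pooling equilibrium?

On the equilibrium path (excess capacity) the entrant holds the prior 1/2 and pays 1/2·139 + 1/2·37 = 88. Off-path (normal capacity) belief 1/3 gives 1/3·139 + 2/3·37 = 71.
Low-cost: excess capacity gives 88 − 58 = 30; normal capacity gives 71 − 0 = 71. Deviates. ✗
High-cost: excess capacity gives 88 − 193 = -105; normal capacity gives 71 − 0 = 71. Deviates. ✗

No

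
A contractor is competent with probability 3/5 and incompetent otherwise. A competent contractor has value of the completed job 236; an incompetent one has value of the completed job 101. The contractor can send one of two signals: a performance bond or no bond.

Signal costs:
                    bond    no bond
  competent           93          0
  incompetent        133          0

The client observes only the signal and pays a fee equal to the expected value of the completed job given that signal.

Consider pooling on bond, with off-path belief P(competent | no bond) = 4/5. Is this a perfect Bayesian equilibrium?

No

At the pooled signal (bond) the client holds the prior 3/5 and pays 3/5·236 + 2/5·101 = 182. Off-path (no bond) belief 4/5 gives 4/5·236 + 1/5·101 = 209.
Competent: bond gives 182 − 93 = 89; no bond gives 209 − 0 = 209. Deviates. ✗
Incompetent: bond gives 182 − 133 = 49; no bond gives 209 − 0 = 209. Deviates. ✗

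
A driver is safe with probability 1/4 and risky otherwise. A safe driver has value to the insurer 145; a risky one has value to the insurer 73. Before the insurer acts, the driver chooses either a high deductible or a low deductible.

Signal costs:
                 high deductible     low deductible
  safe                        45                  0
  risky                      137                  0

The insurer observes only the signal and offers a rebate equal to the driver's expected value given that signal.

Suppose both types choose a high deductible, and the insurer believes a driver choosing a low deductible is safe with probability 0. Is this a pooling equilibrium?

At the pooled signal (high deductible) the insurer holds the prior 1/4 and pays 1/4·145 + 3/4·73 = 91. Off-path (low deductible) belief 0 gives 0·145 + 1·73 = 73.
Safe: high deductible gives 91 − 45 = 46; low deductible gives 73 − 0 = 73. Deviates. ✗
Risky: high deductible gives 91 − 137 = -46; low deductible gives 73 − 0 = 73. Deviates. ✗

No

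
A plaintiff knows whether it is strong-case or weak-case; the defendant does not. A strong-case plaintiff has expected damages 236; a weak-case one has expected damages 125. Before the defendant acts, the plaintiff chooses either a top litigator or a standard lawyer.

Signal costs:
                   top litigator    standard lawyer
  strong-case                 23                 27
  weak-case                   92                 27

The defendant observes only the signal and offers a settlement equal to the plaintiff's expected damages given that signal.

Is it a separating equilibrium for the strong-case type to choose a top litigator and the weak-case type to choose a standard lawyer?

No

If types separate, top litigator earns payment 236 and standard lawyer earns 125.
Strong-case: top litigator gives 236 − 23 = 213; standard lawyer gives 125 − 27 = 98. No deviation. ✓
Weak-case: standard lawyer gives 125 − 27 = 98; top litigator gives 236 − 92 = 144. Would deviate. ✗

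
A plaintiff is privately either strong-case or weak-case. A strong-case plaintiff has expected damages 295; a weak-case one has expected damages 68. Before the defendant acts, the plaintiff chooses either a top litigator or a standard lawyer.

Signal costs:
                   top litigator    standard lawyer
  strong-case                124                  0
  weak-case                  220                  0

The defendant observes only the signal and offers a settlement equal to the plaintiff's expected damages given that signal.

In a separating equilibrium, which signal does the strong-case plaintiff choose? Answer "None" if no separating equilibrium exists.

None

Try strong-case → top litigator, weak-case → standard lawyer:
  Under separation the defendant infers type exactly: top litigator → strong-case (pays 295), standard lawyer → weak-case (pays 68).
  Strong-case: top litigator gives 295 − 124 = 171; standard lawyer gives 68 − 0 = 68. No deviation. ✓
  Weak-case: standard lawyer gives 68 − 0 = 68; top litigator gives 295 − 220 = 75. Would deviate. ✗
Try strong-case → standard lawyer, weak-case → top litigator:
  Under separation the defendant infers type exactly: standard lawyer → strong-case (pays 295), top litigator → weak-case (pays 68).
  Strong-case: standard lawyer gives 295 − 0 = 295; top litigator gives 68 − 124 = -56. No deviation. ✓
  Weak-case: top litigator gives 68 − 220 = -152; standard lawyer gives 295 − 0 = 295. Would deviate. ✗
Neither assignment is incentive-compatible.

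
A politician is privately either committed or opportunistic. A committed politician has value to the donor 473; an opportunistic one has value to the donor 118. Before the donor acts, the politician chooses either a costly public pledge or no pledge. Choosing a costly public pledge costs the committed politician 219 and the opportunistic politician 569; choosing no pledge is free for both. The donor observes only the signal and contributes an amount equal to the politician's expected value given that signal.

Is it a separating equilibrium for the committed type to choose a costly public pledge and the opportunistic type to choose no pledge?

Under separation the donor infers type exactly: pledge → committed (pays 473), no pledge → opportunistic (pays 118).
Committed: pledge gives 473 − 219 = 254; no pledge gives 118 − 0 = 118. No deviation. ✓
Opportunistic: no pledge gives 118 − 0 = 118; pledge gives 473 − 569 = -96. No deviation. ✓
Neither type gains from mimicking the other.

Yes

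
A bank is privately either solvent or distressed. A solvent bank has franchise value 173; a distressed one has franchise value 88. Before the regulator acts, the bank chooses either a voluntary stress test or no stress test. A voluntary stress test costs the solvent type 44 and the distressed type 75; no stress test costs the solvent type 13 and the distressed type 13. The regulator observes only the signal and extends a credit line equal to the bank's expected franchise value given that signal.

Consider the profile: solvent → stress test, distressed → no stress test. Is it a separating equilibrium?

If types separate, stress test earns payment 173 and no stress test earns 88.
Solvent: stress test gives 173 − 44 = 129; no stress test gives 88 − 13 = 75. No deviation. ✓
Distressed: no stress test gives 88 − 13 = 75; stress test gives 173 − 75 = 98. Would deviate. ✗

No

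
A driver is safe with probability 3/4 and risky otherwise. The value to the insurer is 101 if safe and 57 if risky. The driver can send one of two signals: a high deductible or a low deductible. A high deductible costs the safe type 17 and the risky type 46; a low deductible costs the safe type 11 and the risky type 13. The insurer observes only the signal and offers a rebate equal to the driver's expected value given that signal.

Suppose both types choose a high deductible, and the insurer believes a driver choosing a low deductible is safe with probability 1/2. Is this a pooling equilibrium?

At the pooled signal (high deductible) the insurer holds the prior 3/4 and pays 3/4·101 + 1/4·57 = 90. Off-path (low deductible) belief 1/2 gives 1/2·101 + 1/2·57 = 79.
Safe: high deductible gives 90 − 17 = 73; low deductible gives 79 − 11 = 68. Stays. ✓
Risky: high deductible gives 90 − 46 = 44; low deductible gives 79 − 13 = 66. Deviates. ✗

No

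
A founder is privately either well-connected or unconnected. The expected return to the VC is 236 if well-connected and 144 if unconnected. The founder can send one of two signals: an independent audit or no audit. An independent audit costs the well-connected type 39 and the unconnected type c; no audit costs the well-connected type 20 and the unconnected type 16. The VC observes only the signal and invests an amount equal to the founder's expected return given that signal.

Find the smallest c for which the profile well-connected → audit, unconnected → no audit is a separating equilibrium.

108

Under separation: audit → well-connected (pays 236); no audit → unconnected (pays 144).
Well-connected: 236 − 39 = 197 ≥ 144 − 20 = 124. Holds regardless of c. ✓
Unconnected: 144 − 16 ≥ 236 − c, so c ≥ 236 − 128 = 108.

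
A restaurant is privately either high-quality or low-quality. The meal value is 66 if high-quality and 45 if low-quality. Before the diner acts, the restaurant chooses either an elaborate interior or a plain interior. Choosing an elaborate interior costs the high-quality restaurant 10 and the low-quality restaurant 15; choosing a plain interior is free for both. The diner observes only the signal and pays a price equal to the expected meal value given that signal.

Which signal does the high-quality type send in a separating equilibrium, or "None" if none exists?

Try high-quality → elaborate interior, low-quality → plain interior:
  If types separate, elaborate interior earns payment 66 and plain interior earns 45.
  High-quality: elaborate interior gives 66 − 10 = 56; plain interior gives 45 − 0 = 45. No deviation. ✓
  Low-quality: plain interior gives 45 − 0 = 45; elaborate interior gives 66 − 15 = 51. Would deviate. ✗
Try high-quality → plain interior, low-quality → elaborate interior:
  If types separate, plain interior earns payment 66 and elaborate interior earns 45.
  High-quality: plain interior gives 66 − 0 = 66; elaborate interior gives 45 − 10 = 35. No deviation. ✓
  Low-quality: elaborate interior gives 45 − 15 = 30; plain interior gives 66 − 0 = 66. Would deviate. ✗
Neither assignment is incentive-compatible.

None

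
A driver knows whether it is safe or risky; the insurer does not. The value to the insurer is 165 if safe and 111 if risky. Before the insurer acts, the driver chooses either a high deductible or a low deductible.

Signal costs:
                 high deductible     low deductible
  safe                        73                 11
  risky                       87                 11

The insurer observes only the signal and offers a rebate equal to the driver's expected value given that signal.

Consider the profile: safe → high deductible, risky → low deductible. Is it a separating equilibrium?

No

If types separate, high deductible earns payment 165 and low deductible earns 111.
Safe: high deductible gives 165 − 73 = 92; low deductible gives 111 − 11 = 100. Would deviate. ✗
Risky: low deductible gives 111 − 11 = 100; high deductible gives 165 − 87 = 78. No deviation. ✓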